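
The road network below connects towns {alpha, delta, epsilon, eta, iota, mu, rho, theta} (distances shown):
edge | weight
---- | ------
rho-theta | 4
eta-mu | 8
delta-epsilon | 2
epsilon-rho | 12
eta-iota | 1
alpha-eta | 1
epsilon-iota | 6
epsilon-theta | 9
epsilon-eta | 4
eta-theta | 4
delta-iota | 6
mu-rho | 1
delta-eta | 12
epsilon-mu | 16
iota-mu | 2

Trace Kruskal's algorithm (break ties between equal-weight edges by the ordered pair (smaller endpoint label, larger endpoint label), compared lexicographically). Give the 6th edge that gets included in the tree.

epsilon-eta

Kruskal: consider edges lightest-first.
alpha-eta (1): add — endpoints in different components.
eta-iota (1): add — endpoints in different components.
mu-rho (1): add — endpoints in different components.
delta-epsilon (2): add — endpoints in different components.
iota-mu (2): add — endpoints in different components.
epsilon-eta (4): add — endpoints in different components.
eta-theta (4): add — endpoints in different components.
The 6th edge added is epsilon-eta.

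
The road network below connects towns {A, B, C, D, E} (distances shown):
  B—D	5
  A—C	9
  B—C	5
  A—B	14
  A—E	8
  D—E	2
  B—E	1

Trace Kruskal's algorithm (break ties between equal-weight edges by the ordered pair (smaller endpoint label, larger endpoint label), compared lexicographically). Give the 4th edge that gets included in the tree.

A-E

Kruskal's algorithm — process edges by increasing weight (ties by edge label):
B—E (1): add — endpoints in different components.
D—E (2): add — endpoints in different components.
B—C (5): add — endpoints in different components.
B—D (5): skip — B and D already connected.
A—E (8): add — endpoints in different components.
The 4th edge added is A—E.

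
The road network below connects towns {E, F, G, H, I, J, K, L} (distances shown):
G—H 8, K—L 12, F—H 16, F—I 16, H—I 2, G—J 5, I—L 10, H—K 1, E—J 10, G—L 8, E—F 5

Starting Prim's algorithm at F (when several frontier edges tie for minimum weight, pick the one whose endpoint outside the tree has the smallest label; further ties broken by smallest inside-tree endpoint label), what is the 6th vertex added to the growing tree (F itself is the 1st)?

K

Grow the tree from F using Prim:
Step 1: frontier [E—F 5, F—H 16, F—I 16] → take E—F (5); add E.
Step 2: frontier [E—J 10, F—H 16, F—I 16] → take E—J (10); add J.
Step 3: frontier [F—H 16, F—I 16, G—J 5] → take G—J (5); add G.
Step 4: frontier [F—H 16, F—I 16, G—H 8, G—L 8] → take G—H (8); add H.
Step 5: frontier [F—I 16, G—L 8, H—K 1, H—I 2] → take H—K (1); add K.
Step 6: frontier [F—I 16, G—L 8, H—I 2, K—L 12] → take H—I (2); add I.
Step 7: frontier [G—L 8, I—L 10, K—L 12] → take G—L (8); add L.
Vertex order: F, E, J, G, H, K, I, L. The 6th vertex is K.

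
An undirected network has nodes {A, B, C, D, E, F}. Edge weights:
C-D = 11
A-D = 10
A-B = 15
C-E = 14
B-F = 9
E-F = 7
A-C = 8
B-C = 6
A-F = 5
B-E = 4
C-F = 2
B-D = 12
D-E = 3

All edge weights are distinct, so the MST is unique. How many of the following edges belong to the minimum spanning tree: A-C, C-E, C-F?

1

Kruskal: consider edges lightest-first.
C-F (2): add. Components now {A} {B} {C,F} {D} {E}
D-E (3): add. Components now {A} {B} {C,F} {D,E}
B-E (4): add. Components now {A} {B,D,E} {C,F}
A-F (5): add. Components now {A,C,F} {B,D,E}
B-C (6): add. Components now {A,B,C,D,E,F}
MST edge set: {C-F, D-E, B-E, A-F, B-C}.
Of the listed edges, {C-F} are in the MST → 1.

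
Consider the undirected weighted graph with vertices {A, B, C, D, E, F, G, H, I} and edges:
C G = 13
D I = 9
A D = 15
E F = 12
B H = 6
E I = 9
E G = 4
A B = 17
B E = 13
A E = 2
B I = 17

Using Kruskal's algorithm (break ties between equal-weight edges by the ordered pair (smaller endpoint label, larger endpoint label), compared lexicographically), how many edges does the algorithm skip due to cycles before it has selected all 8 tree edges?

Sort edges by weight, then run Kruskal:
A E (2): add — endpoints in different components.
E G (4): add — endpoints in different components.
B H (6): add — endpoints in different components.
D I (9): add — endpoints in different components.
E I (9): add — endpoints in different components.
E F (12): add — endpoints in different components.
B E (13): add — endpoints in different components.
C G (13): add — endpoints in different components.
Edges rejected before the tree was complete: 0.

0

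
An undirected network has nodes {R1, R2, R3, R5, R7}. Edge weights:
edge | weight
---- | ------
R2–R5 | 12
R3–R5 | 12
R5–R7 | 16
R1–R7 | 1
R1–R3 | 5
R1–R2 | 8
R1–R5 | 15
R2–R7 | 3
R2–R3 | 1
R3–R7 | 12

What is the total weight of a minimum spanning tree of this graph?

Sort edges by weight, then run Kruskal:
R1–R7 (1): add — endpoints in different components.
R2–R3 (1): add — endpoints in different components.
R2–R7 (3): add — endpoints in different components.
R1–R3 (5): skip — R1 and R3 already connected.
R1–R2 (8): skip — R1 and R2 already connected.
R2–R5 (12): add — endpoints in different components.
MST edges: R1–R7, R2–R3, R2–R7, R2–R5; total weight 1+1+3+12 = 17.

17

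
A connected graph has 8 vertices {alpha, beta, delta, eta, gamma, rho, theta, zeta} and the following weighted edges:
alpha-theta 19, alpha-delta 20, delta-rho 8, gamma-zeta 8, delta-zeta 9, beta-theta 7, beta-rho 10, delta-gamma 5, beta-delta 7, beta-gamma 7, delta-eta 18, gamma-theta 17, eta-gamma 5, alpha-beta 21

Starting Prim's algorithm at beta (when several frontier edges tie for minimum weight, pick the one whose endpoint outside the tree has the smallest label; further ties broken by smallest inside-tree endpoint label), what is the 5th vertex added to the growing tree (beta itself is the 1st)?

Prim, starting at beta.
Step 1: cheapest edge leaving the tree is beta-delta (7); add delta.
Step 2: cheapest edge leaving the tree is delta-gamma (5); add gamma.
Step 3: cheapest edge leaving the tree is eta-gamma (5); add eta.
Step 4: cheapest edge leaving the tree is beta-theta (7); add theta.
Step 5: cheapest edge leaving the tree is delta-rho (8); add rho.
Step 6: cheapest edge leaving the tree is gamma-zeta (8); add zeta.
Step 7: cheapest edge leaving the tree is alpha-theta (19); add alpha.
Vertex order: beta, delta, gamma, eta, theta, rho, zeta, alpha. The 5th vertex is theta.

theta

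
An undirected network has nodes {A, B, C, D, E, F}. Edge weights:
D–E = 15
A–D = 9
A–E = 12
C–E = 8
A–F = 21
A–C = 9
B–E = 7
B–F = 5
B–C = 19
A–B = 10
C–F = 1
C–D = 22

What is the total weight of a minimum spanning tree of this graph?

31

Kruskal: consider edges lightest-first.
C–F (1): add — endpoints in different components.
B–F (5): add — endpoints in different components.
B–E (7): add — endpoints in different components.
C–E (8): skip — C and E already connected.
A–C (9): add — endpoints in different components.
A–D (9): add — endpoints in different components.
MST edges: C–F, B–F, B–E, A–C, A–D; total weight 1+5+7+9+9 = 31.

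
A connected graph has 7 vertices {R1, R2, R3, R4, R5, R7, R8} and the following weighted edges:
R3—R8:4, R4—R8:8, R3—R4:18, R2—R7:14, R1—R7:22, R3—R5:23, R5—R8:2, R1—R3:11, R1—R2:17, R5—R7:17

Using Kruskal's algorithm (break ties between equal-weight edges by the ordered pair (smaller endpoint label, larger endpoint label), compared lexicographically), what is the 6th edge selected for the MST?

Kruskal's algorithm — process edges by increasing weight (ties by edge label):
R5—R8 (2): add — endpoints in different components.
R3—R8 (4): add — endpoints in different components.
R4—R8 (8): add — endpoints in different components.
R1—R3 (11): add — endpoints in different components.
R2—R7 (14): add — endpoints in different components.
R1—R2 (17): add — endpoints in different components.
The 6th edge added is R1—R2.

R1-R2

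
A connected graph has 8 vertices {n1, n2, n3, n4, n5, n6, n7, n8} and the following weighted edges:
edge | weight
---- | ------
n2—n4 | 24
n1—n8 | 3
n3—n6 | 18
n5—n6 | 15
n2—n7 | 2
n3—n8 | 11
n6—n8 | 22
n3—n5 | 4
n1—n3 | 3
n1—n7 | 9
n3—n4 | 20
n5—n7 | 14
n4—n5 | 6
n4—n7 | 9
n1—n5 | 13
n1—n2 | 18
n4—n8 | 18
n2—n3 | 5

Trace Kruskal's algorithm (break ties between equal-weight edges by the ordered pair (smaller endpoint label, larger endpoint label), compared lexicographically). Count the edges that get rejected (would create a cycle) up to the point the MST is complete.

Sort edges by weight, then run Kruskal:
n2—n7 (2): add — endpoints in different components.
n1—n3 (3): add — endpoints in different components.
n1—n8 (3): add — endpoints in different components.
n3—n5 (4): add — endpoints in different components.
n2—n3 (5): add — endpoints in different components.
n4—n5 (6): add — endpoints in different components.
n1—n7 (9): skip — n1 and n7 already connected.
n4—n7 (9): skip — n7 and n4 already connected.
n3—n8 (11): skip — n3 and n8 already connected.
n1—n5 (13): skip — n1 and n5 already connected.
n5—n7 (14): skip — n7 and n5 already connected.
n5—n6 (15): add — endpoints in different components.
Edges rejected before the tree was complete: 5.

5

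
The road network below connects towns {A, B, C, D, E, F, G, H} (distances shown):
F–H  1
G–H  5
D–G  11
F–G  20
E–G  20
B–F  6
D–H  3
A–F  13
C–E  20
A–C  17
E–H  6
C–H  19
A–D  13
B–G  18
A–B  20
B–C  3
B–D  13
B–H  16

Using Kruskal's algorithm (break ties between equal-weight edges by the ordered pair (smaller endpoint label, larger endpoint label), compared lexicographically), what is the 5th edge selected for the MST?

B-F

Kruskal: consider edges lightest-first.
F–H (1): add — endpoints in different components.
B–C (3): add — endpoints in different components.
D–H (3): add — endpoints in different components.
G–H (5): add — endpoints in different components.
B–F (6): add — endpoints in different components.
E–H (6): add — endpoints in different components.
D–G (11): skip — D and G already connected.
A–D (13): add — endpoints in different components.
The 5th edge added is B–F.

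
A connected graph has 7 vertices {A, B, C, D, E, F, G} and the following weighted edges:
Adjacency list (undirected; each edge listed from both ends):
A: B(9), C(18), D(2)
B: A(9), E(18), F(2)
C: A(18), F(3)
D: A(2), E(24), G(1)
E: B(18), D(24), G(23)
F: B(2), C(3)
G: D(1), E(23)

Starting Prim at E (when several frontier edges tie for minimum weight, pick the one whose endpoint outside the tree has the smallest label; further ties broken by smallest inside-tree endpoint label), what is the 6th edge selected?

D-G

Prim, starting at E.
Step 1: frontier [B–E 18, E–G 23, D–E 24] → take B–E (18); add B.
Step 2: frontier [B–F 2, A–B 9, E–G 23, D–E 24] → take B–F (2); add F.
Step 3: frontier [A–B 9, E–G 23, D–E 24, C–F 3] → take C–F (3); add C.
Step 4: frontier [A–B 9, A–C 18, E–G 23, D–E 24] → take A–B (9); add A.
Step 5: frontier [A–D 2, E–G 23, D–E 24] → take A–D (2); add D.
Step 6: frontier [D–G 1, E–G 23] → take D–G (1); add G.
The 6th edge added is D–G.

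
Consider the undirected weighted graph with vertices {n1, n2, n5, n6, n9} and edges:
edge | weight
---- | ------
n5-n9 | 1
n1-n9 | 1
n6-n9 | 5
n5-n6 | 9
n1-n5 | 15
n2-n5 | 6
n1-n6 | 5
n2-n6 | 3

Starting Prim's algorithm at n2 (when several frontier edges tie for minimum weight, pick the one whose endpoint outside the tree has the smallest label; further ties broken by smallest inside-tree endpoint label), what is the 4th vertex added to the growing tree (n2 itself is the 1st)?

Grow the tree from n2 using Prim:
Step 1: cheapest edge leaving the tree is n2-n6 (3); add n6.
Step 2: cheapest edge leaving the tree is n1-n6 (5); add n1.
Step 3: cheapest edge leaving the tree is n1-n9 (1); add n9.
Step 4: cheapest edge leaving the tree is n5-n9 (1); add n5.
Vertex order: n2, n6, n1, n9, n5. The 4th vertex is n9.

n9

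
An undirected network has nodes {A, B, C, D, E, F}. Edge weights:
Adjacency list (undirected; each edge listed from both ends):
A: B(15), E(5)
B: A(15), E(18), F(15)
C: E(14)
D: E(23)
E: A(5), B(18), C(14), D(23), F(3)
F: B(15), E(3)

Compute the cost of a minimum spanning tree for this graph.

60

Prim, starting at D.
Step 1: cheapest edge leaving the tree is D—E (23); add E.
Step 2: cheapest edge leaving the tree is E—F (3); add F.
Step 3: cheapest edge leaving the tree is A—E (5); add A.
Step 4: cheapest edge leaving the tree is C—E (14); add C.
Step 5: cheapest edge leaving the tree is A—B (15); add B.
MST edges: D—E, E—F, A—E, C—E, A—B; total weight 23+3+5+14+15 = 60.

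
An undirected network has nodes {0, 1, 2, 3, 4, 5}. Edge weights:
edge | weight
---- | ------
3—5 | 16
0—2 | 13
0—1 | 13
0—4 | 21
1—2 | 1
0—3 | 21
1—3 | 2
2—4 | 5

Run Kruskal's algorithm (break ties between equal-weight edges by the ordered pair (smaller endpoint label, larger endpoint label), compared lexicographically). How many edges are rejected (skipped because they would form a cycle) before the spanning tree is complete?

1

Sort edges by weight, then run Kruskal:
1—2 (1): add. Components now {0} {1,2} {3} {4} {5}
1—3 (2): add. Components now {0} {1,2,3} {4} {5}
2—4 (5): add. Components now {0} {1,2,3,4} {5}
0—1 (13): add. Components now {0,1,2,3,4} {5}
0—2 (13): skip — 0 and 2 already connected.
3—5 (16): add. Components now {0,1,2,3,4,5}
Edges rejected before the tree was complete: 1.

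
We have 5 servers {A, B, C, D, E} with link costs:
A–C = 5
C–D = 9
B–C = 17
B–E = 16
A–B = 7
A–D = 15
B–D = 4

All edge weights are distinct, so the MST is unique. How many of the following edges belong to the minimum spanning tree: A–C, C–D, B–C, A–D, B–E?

2

Sort edges by weight, then run Kruskal:
B–D (4): add — endpoints in different components.
A–C (5): add — endpoints in different components.
A–B (7): add — endpoints in different components.
C–D (9): skip — C and D already connected.
A–D (15): skip — A and D already connected.
B–E (16): add — endpoints in different components.
MST edge set: {B–D, A–C, A–B, B–E}.
Of the listed edges, {A–C, B–E} are in the MST → 2.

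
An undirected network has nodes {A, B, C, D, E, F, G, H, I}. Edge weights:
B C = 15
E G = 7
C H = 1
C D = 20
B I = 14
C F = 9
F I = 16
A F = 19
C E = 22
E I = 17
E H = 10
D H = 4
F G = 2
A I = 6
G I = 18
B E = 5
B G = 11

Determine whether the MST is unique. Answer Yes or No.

Yes

Kruskal: consider edges lightest-first.
C H (1): add — endpoints in different components.
F G (2): add — endpoints in different components.
D H (4): add — endpoints in different components.
B E (5): add — endpoints in different components.
A I (6): add — endpoints in different components.
E G (7): add — endpoints in different components.
C F (9): add — endpoints in different components.
E H (10): skip — E and H already connected.
B G (11): skip — B and G already connected.
B I (14): add — endpoints in different components.
Every non-tree edge has weight strictly greater than the heaviest edge on the tree path between its endpoints, so the MST is unique.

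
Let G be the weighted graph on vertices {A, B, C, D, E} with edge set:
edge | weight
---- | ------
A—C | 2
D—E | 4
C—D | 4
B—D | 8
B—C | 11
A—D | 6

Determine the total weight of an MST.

18

Prim's algorithm from A:
Step 1: cheapest edge leaving the tree is A—C (2); add C.
Step 2: cheapest edge leaving the tree is C—D (4); add D.
Step 3: cheapest edge leaving the tree is D—E (4); add E.
Step 4: cheapest edge leaving the tree is B—D (8); add B.
MST edges: A—C, C—D, D—E, B—D; total weight 2+4+4+8 = 18.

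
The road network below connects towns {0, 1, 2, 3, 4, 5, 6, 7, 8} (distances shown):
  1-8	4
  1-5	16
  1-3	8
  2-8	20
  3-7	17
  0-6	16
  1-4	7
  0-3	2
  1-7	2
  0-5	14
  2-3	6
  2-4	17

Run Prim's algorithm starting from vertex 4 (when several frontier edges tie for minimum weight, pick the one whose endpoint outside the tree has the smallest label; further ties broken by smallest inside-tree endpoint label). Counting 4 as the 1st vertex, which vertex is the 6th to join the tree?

0

Prim, starting at 4.
Step 1: frontier [1-4 7, 2-4 17] → take 1-4 (7); add 1.
Step 2: frontier [1-7 2, 1-8 4, 1-3 8, 1-5 16, 2-4 17] → take 1-7 (2); add 7.
Step 3: frontier [1-8 4, 1-3 8, 1-5 16, 2-4 17, 3-7 17] → take 1-8 (4); add 8.
Step 4: frontier [1-3 8, 1-5 16, 2-4 17, 3-7 17, 2-8 20] → take 1-3 (8); add 3.
Step 5: frontier [1-5 16, 0-3 2, 2-3 6, 2-4 17, 2-8 20] → take 0-3 (2); add 0.
Step 6: frontier [0-5 14, 0-6 16, 1-5 16, 2-3 6, 2-4 17, 2-8 20] → take 2-3 (6); add 2.
Step 7: frontier [0-5 14, 0-6 16, 1-5 16] → take 0-5 (14); add 5.
Step 8: frontier [0-6 16] → take 0-6 (16); add 6.
Vertex order: 4, 1, 7, 8, 3, 0, 2, 5, 6. The 6th vertex is 0.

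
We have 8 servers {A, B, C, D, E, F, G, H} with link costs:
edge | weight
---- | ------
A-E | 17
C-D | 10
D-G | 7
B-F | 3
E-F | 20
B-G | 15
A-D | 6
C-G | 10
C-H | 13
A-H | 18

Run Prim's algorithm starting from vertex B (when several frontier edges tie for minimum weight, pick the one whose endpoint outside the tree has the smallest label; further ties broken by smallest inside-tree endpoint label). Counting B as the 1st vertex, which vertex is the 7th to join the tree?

Grow the tree from B using Prim:
Step 1: frontier [B-F 3, B-G 15] → take B-F (3); add F.
Step 2: frontier [B-G 15, E-F 20] → take B-G (15); add G.
Step 3: frontier [E-F 20, D-G 7, C-G 10] → take D-G (7); add D.
Step 4: frontier [A-D 6, C-D 10, E-F 20, C-G 10] → take A-D (6); add A.
Step 5: frontier [A-E 17, A-H 18, C-D 10, E-F 20, C-G 10] → take C-D (10); add C.
Step 6: frontier [A-E 17, A-H 18, C-H 13, E-F 20] → take C-H (13); add H.
Step 7: frontier [A-E 17, E-F 20] → take A-E (17); add E.
Vertex order: B, F, G, D, A, C, H, E. The 7th vertex is H.

H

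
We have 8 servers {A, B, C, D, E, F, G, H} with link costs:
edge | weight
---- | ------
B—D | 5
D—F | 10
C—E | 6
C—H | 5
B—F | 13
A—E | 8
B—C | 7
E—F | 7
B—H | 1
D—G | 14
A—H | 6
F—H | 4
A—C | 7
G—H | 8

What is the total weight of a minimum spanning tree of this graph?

Prim, starting at E.
Step 1: cheapest edge leaving the tree is C—E (6); add C.
Step 2: cheapest edge leaving the tree is C—H (5); add H.
Step 3: cheapest edge leaving the tree is B—H (1); add B.
Step 4: cheapest edge leaving the tree is F—H (4); add F.
Step 5: cheapest edge leaving the tree is B—D (5); add D.
Step 6: cheapest edge leaving the tree is A—H (6); add A.
Step 7: cheapest edge leaving the tree is G—H (8); add G.
MST edges: C—E, C—H, B—H, F—H, B—D, A—H, G—H; total weight 6+5+1+4+5+6+8 = 35.

35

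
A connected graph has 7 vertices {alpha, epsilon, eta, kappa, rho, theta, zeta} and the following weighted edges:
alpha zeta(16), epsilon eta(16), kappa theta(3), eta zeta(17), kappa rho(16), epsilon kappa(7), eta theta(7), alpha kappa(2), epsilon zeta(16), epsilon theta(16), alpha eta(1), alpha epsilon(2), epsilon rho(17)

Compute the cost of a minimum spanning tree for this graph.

40

Kruskal's algorithm — process edges by increasing weight (ties by edge label):
alpha eta (1): add. Components now {alpha,eta} {epsilon} {rho} {kappa} {theta} {zeta}
alpha epsilon (2): add. Components now {alpha,epsilon,eta} {rho} {kappa} {theta} {zeta}
alpha kappa (2): add. Components now {alpha,epsilon,eta,kappa} {rho} {theta} {zeta}
kappa theta (3): add. Components now {alpha,epsilon,eta,kappa,theta} {rho} {zeta}
epsilon kappa (7): skip — epsilon and kappa already connected.
eta theta (7): skip — eta and theta already connected.
alpha zeta (16): add. Components now {alpha,epsilon,eta,kappa,theta,zeta} {rho}
epsilon eta (16): skip — epsilon and eta already connected.
epsilon theta (16): skip — epsilon and theta already connected.
epsilon zeta (16): skip — epsilon and zeta already connected.
kappa rho (16): add. Components now {alpha,epsilon,eta,kappa,rho,theta,zeta}
MST edges: alpha eta, alpha epsilon, alpha kappa, kappa theta, alpha zeta, kappa rho; total weight 1+2+2+3+16+16 = 40.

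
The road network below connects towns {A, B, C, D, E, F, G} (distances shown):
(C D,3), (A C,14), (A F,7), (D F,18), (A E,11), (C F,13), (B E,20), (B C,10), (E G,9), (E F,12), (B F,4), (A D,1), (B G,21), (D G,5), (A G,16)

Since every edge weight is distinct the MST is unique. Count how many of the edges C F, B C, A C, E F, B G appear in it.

Sort edges by weight, then run Kruskal:
A D (1): add. Components now {A,D} {B} {C} {E} {F} {G}
C D (3): add. Components now {A,C,D} {B} {E} {F} {G}
B F (4): add. Components now {A,C,D} {B,F} {E} {G}
D G (5): add. Components now {A,C,D,G} {B,F} {E}
A F (7): add. Components now {A,B,C,D,F,G} {E}
E G (9): add. Components now {A,B,C,D,E,F,G}
MST edge set: {A D, C D, B F, D G, A F, E G}.
Of the listed edges, {} are in the MST → 0.

0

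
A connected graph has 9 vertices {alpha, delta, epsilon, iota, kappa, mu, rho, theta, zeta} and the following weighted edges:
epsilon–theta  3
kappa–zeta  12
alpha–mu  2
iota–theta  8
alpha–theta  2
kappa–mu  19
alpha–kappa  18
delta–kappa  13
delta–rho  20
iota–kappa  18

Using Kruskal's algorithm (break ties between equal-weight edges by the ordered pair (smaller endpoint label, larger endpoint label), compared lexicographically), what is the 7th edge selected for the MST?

alpha-kappa

Sort edges by weight, then run Kruskal:
alpha–mu (2): add — endpoints in different components.
alpha–theta (2): add — endpoints in different components.
epsilon–theta (3): add — endpoints in different components.
iota–theta (8): add — endpoints in different components.
kappa–zeta (12): add — endpoints in different components.
delta–kappa (13): add — endpoints in different components.
alpha–kappa (18): add — endpoints in different components.
iota–kappa (18): skip — kappa and iota already connected.
kappa–mu (19): skip — kappa and mu already connected.
delta–rho (20): add — endpoints in different components.
The 7th edge added is alpha–kappa.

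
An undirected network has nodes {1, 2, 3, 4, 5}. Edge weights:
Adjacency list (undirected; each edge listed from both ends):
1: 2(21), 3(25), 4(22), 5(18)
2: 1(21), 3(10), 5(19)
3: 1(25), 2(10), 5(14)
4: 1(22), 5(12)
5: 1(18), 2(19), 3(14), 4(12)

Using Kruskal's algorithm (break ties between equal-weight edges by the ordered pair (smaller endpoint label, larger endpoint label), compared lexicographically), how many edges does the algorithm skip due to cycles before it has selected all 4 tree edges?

0

Kruskal's algorithm — process edges by increasing weight (ties by edge label):
2–3 (10): add — endpoints in different components.
4–5 (12): add — endpoints in different components.
3–5 (14): add — endpoints in different components.
1–5 (18): add — endpoints in different components.
Edges rejected before the tree was complete: 0.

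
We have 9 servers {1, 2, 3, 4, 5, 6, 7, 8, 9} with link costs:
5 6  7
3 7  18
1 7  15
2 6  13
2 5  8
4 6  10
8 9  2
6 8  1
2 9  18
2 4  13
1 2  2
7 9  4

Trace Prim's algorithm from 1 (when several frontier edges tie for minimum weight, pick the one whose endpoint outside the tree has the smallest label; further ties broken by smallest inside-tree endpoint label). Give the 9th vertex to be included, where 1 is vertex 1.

Prim's algorithm from 1:
Step 1: frontier [1 2 2, 1 7 15] → take 1 2 (2); add 2.
Step 2: frontier [1 7 15, 2 5 8, 2 4 13, 2 6 13, 2 9 18] → take 2 5 (8); add 5.
Step 3: frontier [1 7 15, 2 4 13, 2 6 13, 2 9 18, 5 6 7] → take 5 6 (7); add 6.
Step 4: frontier [1 7 15, 2 4 13, 2 9 18, 6 8 1, 4 6 10] → take 6 8 (1); add 8.
Step 5: frontier [1 7 15, 2 4 13, 2 9 18, 4 6 10, 8 9 2] → take 8 9 (2); add 9.
Step 6: frontier [1 7 15, 2 4 13, 4 6 10, 7 9 4] → take 7 9 (4); add 7.
Step 7: frontier [2 4 13, 4 6 10, 3 7 18] → take 4 6 (10); add 4.
Step 8: frontier [3 7 18] → take 3 7 (18); add 3.
Vertex order: 1, 2, 5, 6, 8, 9, 7, 4, 3. The 9th vertex is 3.

3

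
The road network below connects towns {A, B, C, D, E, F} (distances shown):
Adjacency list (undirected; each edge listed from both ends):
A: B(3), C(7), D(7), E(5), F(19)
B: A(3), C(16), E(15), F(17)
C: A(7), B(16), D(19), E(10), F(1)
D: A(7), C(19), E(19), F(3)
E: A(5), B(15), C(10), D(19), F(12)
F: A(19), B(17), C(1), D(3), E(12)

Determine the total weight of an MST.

19

Sort edges by weight, then run Kruskal:
C–F (1): add. Components now {A} {B} {C,F} {D} {E}
A–B (3): add. Components now {A,B} {C,F} {D} {E}
D–F (3): add. Components now {A,B} {C,D,F} {E}
A–E (5): add. Components now {A,B,E} {C,D,F}
A–C (7): add. Components now {A,B,C,D,E,F}
MST edges: C–F, A–B, D–F, A–E, A–C; total weight 1+3+3+5+7 = 19.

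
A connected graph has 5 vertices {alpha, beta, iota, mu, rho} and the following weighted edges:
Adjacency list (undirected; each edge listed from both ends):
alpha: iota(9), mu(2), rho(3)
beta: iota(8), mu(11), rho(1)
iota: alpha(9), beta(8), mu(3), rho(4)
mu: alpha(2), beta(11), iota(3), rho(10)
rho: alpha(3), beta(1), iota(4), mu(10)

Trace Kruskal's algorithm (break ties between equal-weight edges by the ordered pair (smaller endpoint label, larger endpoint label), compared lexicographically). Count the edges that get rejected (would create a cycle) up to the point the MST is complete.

Sort edges by weight, then run Kruskal:
beta—rho (1): add — endpoints in different components.
alpha—mu (2): add — endpoints in different components.
alpha—rho (3): add — endpoints in different components.
iota—mu (3): add — endpoints in different components.
Edges rejected before the tree was complete: 0.

0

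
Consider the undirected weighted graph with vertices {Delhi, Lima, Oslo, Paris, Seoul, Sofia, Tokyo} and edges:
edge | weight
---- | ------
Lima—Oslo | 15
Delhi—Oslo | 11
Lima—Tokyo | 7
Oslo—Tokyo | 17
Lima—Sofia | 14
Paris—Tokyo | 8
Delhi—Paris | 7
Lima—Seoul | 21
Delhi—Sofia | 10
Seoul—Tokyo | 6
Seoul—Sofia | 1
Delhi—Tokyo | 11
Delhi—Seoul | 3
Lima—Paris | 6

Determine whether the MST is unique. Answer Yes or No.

No

Sort edges by weight, then run Kruskal:
Seoul—Sofia (1): add — endpoints in different components.
Delhi—Seoul (3): add — endpoints in different components.
Lima—Paris (6): add — endpoints in different components.
Seoul—Tokyo (6): add — endpoints in different components.
Delhi—Paris (7): add — endpoints in different components.
Lima—Tokyo (7): skip — Lima and Tokyo already connected.
Paris—Tokyo (8): skip — Paris and Tokyo already connected.
Delhi—Sofia (10): skip — Sofia and Delhi already connected.
Delhi—Oslo (11): add — endpoints in different components.
Non-tree edge Lima—Tokyo has weight 7, equal to the heaviest edge on its tree cycle — swapping gives another MST of the same weight. Not unique.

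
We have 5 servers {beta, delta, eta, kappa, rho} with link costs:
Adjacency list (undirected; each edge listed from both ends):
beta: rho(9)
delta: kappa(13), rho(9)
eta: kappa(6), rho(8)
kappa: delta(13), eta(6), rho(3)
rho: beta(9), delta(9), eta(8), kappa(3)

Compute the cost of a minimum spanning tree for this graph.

Prim, starting at delta.
Step 1: cheapest edge leaving the tree is delta–rho (9); add rho.
Step 2: cheapest edge leaving the tree is kappa–rho (3); add kappa.
Step 3: cheapest edge leaving the tree is eta–kappa (6); add eta.
Step 4: cheapest edge leaving the tree is beta–rho (9); add beta.
MST edges: delta–rho, kappa–rho, eta–kappa, beta–rho; total weight 9+3+6+9 = 27.

27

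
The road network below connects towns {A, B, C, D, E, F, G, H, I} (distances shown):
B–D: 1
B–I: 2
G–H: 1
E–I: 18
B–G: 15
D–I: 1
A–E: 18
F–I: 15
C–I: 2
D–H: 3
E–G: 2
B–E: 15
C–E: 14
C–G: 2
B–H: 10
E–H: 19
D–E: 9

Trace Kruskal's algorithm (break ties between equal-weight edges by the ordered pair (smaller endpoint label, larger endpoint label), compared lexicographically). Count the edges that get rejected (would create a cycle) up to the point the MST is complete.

Kruskal: consider edges lightest-first.
B–D (1): add — endpoints in different components.
D–I (1): add — endpoints in different components.
G–H (1): add — endpoints in different components.
B–I (2): skip — B and I already connected.
C–G (2): add — endpoints in different components.
C–I (2): add — endpoints in different components.
E–G (2): add — endpoints in different components.
D–H (3): skip — D and H already connected.
D–E (9): skip — D and E already connected.
B–H (10): skip — B and H already connected.
C–E (14): skip — C and E already connected.
B–E (15): skip — B and E already connected.
B–G (15): skip — B and G already connected.
F–I (15): add — endpoints in different components.
A–E (18): add — endpoints in different components.
Edges rejected before the tree was complete: 7.

7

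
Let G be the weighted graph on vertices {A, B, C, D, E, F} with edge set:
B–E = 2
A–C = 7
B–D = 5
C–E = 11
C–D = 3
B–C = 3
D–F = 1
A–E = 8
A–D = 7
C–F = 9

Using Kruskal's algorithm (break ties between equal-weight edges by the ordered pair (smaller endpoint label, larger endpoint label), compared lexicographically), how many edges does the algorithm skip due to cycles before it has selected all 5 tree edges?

Sort edges by weight, then run Kruskal:
D–F (1): add. Components now {A} {B} {C} {D,F} {E}
B–E (2): add. Components now {A} {B,E} {C} {D,F}
B–C (3): add. Components now {A} {B,C,E} {D,F}
C–D (3): add. Components now {A} {B,C,D,E,F}
B–D (5): skip — B and D already connected.
A–C (7): add. Components now {A,B,C,D,E,F}
Edges rejected before the tree was complete: 1.

1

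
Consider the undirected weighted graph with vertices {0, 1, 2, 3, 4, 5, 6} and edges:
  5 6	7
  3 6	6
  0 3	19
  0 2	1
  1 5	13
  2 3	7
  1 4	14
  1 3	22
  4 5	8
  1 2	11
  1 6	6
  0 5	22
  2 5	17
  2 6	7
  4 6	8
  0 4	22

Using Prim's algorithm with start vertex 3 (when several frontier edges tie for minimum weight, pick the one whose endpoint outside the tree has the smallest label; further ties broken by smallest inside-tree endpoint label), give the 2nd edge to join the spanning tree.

1-6

Grow the tree from 3 using Prim:
Step 1: cheapest edge leaving the tree is 3 6 (6); add 6.
Step 2: cheapest edge leaving the tree is 1 6 (6); add 1.
Step 3: cheapest edge leaving the tree is 2 3 (7); add 2.
Step 4: cheapest edge leaving the tree is 0 2 (1); add 0.
Step 5: cheapest edge leaving the tree is 5 6 (7); add 5.
Step 6: cheapest edge leaving the tree is 4 5 (8); add 4.
The 2nd edge added is 1 6.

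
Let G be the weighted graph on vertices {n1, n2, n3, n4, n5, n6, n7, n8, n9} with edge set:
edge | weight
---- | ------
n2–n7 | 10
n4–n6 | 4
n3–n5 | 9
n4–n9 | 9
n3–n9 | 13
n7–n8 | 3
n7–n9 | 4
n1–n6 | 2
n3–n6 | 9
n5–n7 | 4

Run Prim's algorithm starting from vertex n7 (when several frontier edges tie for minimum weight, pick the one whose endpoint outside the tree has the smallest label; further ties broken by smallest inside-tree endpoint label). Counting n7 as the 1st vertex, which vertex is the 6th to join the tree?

Grow the tree from n7 using Prim:
Step 1: cheapest edge leaving the tree is n7–n8 (3); add n8.
Step 2: cheapest edge leaving the tree is n5–n7 (4); add n5.
Step 3: cheapest edge leaving the tree is n7–n9 (4); add n9.
Step 4: cheapest edge leaving the tree is n3–n5 (9); add n3.
Step 5: cheapest edge leaving the tree is n4–n9 (9); add n4.
Step 6: cheapest edge leaving the tree is n4–n6 (4); add n6.
Step 7: cheapest edge leaving the tree is n1–n6 (2); add n1.
Step 8: cheapest edge leaving the tree is n2–n7 (10); add n2.
Vertex order: n7, n8, n5, n9, n3, n4, n6, n1, n2. The 6th vertex is n4.

n4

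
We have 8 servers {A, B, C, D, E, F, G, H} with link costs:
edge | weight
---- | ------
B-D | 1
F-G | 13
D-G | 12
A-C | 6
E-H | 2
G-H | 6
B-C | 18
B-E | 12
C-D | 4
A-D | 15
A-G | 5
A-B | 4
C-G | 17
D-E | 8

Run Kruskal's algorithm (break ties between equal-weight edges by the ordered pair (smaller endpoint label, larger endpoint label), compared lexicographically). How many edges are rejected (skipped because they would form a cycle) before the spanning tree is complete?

Kruskal: consider edges lightest-first.
B-D (1): add — endpoints in different components.
E-H (2): add — endpoints in different components.
A-B (4): add — endpoints in different components.
C-D (4): add — endpoints in different components.
A-G (5): add — endpoints in different components.
A-C (6): skip — A and C already connected.
G-H (6): add — endpoints in different components.
D-E (8): skip — D and E already connected.
B-E (12): skip — B and E already connected.
D-G (12): skip — D and G already connected.
F-G (13): add — endpoints in different components.
Edges rejected before the tree was complete: 4.

4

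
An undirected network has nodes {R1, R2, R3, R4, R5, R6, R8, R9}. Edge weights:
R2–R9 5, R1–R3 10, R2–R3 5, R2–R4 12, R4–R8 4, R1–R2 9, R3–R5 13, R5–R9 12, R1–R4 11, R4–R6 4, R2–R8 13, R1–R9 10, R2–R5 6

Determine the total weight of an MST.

Sort edges by weight, then run Kruskal:
R4–R6 (4): add — endpoints in different components.
R4–R8 (4): add — endpoints in different components.
R2–R3 (5): add — endpoints in different components.
R2–R9 (5): add — endpoints in different components.
R2–R5 (6): add — endpoints in different components.
R1–R2 (9): add — endpoints in different components.
R1–R3 (10): skip — R3 and R1 already connected.
R1–R9 (10): skip — R9 and R1 already connected.
R1–R4 (11): add — endpoints in different components.
MST edges: R4–R6, R4–R8, R2–R3, R2–R9, R2–R5, R1–R2, R1–R4; total weight 4+4+5+5+6+9+11 = 44.

44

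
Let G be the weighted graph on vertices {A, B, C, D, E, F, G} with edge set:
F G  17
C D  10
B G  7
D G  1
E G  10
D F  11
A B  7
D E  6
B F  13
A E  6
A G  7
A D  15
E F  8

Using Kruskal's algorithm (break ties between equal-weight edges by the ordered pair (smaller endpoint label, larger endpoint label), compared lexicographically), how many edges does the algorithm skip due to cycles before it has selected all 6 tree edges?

Kruskal: consider edges lightest-first.
D G (1): add. Components now {A} {B} {C} {D,G} {E} {F}
A E (6): add. Components now {A,E} {B} {C} {D,G} {F}
D E (6): add. Components now {A,D,E,G} {B} {C} {F}
A B (7): add. Components now {A,B,D,E,G} {C} {F}
A G (7): skip — A and G already connected.
B G (7): skip — B and G already connected.
E F (8): add. Components now {A,B,D,E,F,G} {C}
C D (10): add. Components now {A,B,C,D,E,F,G}
Edges rejected before the tree was complete: 2.

2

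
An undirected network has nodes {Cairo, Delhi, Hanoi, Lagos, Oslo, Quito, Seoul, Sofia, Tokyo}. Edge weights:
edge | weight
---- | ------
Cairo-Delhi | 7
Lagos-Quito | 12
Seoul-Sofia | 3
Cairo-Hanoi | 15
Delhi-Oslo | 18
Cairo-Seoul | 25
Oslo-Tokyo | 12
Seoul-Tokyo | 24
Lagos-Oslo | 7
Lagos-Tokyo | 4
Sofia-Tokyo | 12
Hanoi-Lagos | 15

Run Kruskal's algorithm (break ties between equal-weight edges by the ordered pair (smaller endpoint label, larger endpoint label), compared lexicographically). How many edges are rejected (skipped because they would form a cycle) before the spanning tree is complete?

Kruskal's algorithm — process edges by increasing weight (ties by edge label):
Seoul-Sofia (3): add — endpoints in different components.
Lagos-Tokyo (4): add — endpoints in different components.
Cairo-Delhi (7): add — endpoints in different components.
Lagos-Oslo (7): add — endpoints in different components.
Lagos-Quito (12): add — endpoints in different components.
Oslo-Tokyo (12): skip — Oslo and Tokyo already connected.
Sofia-Tokyo (12): add — endpoints in different components.
Cairo-Hanoi (15): add — endpoints in different components.
Hanoi-Lagos (15): add — endpoints in different components.
Edges rejected before the tree was complete: 1.

1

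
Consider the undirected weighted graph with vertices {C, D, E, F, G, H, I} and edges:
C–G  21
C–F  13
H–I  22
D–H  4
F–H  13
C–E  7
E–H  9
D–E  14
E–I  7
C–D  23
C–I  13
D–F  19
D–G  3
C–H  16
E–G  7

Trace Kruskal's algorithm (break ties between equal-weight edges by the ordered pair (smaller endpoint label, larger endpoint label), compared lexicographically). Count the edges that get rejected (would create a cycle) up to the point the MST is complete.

Sort edges by weight, then run Kruskal:
D–G (3): add. Components now {C} {D,G} {E} {F} {H} {I}
D–H (4): add. Components now {C} {D,G,H} {E} {F} {I}
C–E (7): add. Components now {C,E} {D,G,H} {F} {I}
E–G (7): add. Components now {C,D,E,G,H} {F} {I}
E–I (7): add. Components now {C,D,E,G,H,I} {F}
E–H (9): skip — E and H already connected.
C–F (13): add. Components now {C,D,E,F,G,H,I}
Edges rejected before the tree was complete: 1.

1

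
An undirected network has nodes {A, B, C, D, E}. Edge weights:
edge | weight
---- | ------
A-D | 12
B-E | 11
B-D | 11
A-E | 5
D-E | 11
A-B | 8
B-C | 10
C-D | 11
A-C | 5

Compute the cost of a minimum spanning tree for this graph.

29

Kruskal's algorithm — process edges by increasing weight (ties by edge label):
A-C (5): add — endpoints in different components.
A-E (5): add — endpoints in different components.
A-B (8): add — endpoints in different components.
B-C (10): skip — B and C already connected.
B-D (11): add — endpoints in different components.
MST edges: A-C, A-E, A-B, B-D; total weight 5+5+8+11 = 29.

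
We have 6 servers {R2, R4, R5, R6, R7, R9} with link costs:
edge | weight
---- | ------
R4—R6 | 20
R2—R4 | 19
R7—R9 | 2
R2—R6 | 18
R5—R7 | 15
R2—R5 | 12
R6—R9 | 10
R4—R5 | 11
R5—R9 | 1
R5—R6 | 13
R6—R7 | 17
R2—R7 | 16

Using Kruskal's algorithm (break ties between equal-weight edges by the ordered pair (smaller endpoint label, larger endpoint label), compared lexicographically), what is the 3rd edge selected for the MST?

Kruskal: consider edges lightest-first.
R5—R9 (1): add — endpoints in different components.
R7—R9 (2): add — endpoints in different components.
R6—R9 (10): add — endpoints in different components.
R4—R5 (11): add — endpoints in different components.
R2—R5 (12): add — endpoints in different components.
The 3rd edge added is R6—R9.

R6-R9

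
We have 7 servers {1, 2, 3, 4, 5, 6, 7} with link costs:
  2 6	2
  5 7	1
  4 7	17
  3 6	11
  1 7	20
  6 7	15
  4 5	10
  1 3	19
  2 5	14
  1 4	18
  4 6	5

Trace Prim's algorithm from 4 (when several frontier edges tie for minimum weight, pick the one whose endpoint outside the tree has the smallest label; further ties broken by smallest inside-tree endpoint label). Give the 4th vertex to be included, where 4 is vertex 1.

5

Prim, starting at 4.
Step 1: frontier [4 6 5, 4 5 10, 4 7 17, 1 4 18] → take 4 6 (5); add 6.
Step 2: frontier [4 5 10, 4 7 17, 1 4 18, 2 6 2, 3 6 11, 6 7 15] → take 2 6 (2); add 2.
Step 3: frontier [2 5 14, 4 5 10, 4 7 17, 1 4 18, 3 6 11, 6 7 15] → take 4 5 (10); add 5.
Step 4: frontier [4 7 17, 1 4 18, 5 7 1, 3 6 11, 6 7 15] → take 5 7 (1); add 7.
Step 5: frontier [1 4 18, 3 6 11, 1 7 20] → take 3 6 (11); add 3.
Step 6: frontier [1 3 19, 1 4 18, 1 7 20] → take 1 4 (18); add 1.
Vertex order: 4, 6, 2, 5, 7, 3, 1. The 4th vertex is 5.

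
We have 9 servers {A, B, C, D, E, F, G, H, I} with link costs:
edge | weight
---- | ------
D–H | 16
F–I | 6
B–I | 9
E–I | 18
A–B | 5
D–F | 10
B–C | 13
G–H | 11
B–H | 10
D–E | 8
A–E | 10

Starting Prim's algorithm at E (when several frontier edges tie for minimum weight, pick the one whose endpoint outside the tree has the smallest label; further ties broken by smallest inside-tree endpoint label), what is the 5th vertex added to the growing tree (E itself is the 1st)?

Prim, starting at E.
Step 1: frontier [D–E 8, A–E 10, E–I 18] → take D–E (8); add D.
Step 2: frontier [D–F 10, D–H 16, A–E 10, E–I 18] → take A–E (10); add A.
Step 3: frontier [A–B 5, D–F 10, D–H 16, E–I 18] → take A–B (5); add B.
Step 4: frontier [B–I 9, B–H 10, B–C 13, D–F 10, D–H 16, E–I 18] → take B–I (9); add I.
Step 5: frontier [B–H 10, B–C 13, D–F 10, D–H 16, F–I 6] → take F–I (6); add F.
Step 6: frontier [B–H 10, B–C 13, D–H 16] → take B–H (10); add H.
Step 7: frontier [B–C 13, G–H 11] → take G–H (11); add G.
Step 8: frontier [B–C 13] → take B–C (13); add C.
Vertex order: E, D, A, B, I, F, H, G, C. The 5th vertex is I.

I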